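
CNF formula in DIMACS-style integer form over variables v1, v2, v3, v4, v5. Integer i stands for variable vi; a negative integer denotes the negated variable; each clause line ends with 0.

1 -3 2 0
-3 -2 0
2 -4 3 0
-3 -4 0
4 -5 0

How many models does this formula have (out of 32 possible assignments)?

Split on v3, then v2.
  v3=1, v2=1: a clause becomes empty — 0.
  v3=1, v2=0: remaining (v1,v4,v5) ∈ {(1,0,0)} — 1.
  v3=0, v2=1: v1 free; 3 ways for (v4,v5) × 2^1 = 6.
  v3=0, v2=0: remaining (v1,v4,v5) ∈ {(0,0,0); (1,0,0)} — 2.
Total: 0 + 1 + 6 + 2 = 9.

9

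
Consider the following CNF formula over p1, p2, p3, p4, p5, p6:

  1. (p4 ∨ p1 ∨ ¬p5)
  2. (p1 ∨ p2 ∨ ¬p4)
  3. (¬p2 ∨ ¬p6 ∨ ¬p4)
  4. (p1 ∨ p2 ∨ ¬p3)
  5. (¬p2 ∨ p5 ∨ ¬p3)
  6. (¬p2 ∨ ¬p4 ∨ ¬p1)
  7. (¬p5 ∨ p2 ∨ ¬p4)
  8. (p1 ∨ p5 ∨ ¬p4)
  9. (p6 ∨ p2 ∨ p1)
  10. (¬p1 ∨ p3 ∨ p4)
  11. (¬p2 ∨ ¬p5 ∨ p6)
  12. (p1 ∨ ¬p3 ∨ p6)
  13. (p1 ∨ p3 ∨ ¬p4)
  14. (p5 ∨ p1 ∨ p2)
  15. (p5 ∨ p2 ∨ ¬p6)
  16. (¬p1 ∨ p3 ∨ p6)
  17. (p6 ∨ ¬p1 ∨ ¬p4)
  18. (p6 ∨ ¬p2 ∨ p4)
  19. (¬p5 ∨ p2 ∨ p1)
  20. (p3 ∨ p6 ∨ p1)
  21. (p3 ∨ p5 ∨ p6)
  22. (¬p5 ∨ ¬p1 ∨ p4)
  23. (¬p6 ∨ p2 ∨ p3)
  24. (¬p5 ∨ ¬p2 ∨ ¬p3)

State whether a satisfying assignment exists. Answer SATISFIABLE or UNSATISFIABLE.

SATISFIABLE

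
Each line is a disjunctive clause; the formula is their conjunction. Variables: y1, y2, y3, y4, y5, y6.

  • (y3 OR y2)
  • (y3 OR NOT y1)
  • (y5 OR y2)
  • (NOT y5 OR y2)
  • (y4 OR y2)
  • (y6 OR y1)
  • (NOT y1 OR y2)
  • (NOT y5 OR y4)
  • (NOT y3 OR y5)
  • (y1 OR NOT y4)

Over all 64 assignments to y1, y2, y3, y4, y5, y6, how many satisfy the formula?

3

The models are:
  y1=F y2=T y3=F y4=F y5=F y6=T
  y1=T y2=T y3=T y4=T y5=T y6=F
  y1=T y2=T y3=T y4=T y5=T y6=T
That's 3 in total.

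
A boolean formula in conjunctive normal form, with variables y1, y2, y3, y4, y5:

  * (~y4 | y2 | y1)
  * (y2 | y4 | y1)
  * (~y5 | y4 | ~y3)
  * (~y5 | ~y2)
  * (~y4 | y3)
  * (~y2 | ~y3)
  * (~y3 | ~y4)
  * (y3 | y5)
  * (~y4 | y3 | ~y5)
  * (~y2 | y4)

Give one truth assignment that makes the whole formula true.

y1=True  y2=False  y3=True  y4=False  y5=False

Check each clause:
  1. (y2 | ~y4 | y1) — y1 is true.
  2. (y1 | y4 | y2) — y1 is true.
  3. (~y5 | y4 | ~y3) — ~y5 is true.
  4. (~y2 | ~y5) — ~y5 is true.
  5. (~y4 | y3) — y3 is true.
  6. (~y2 | ~y3) — ~y2 is true.
  7. (~y4 | ~y3) — ~y4 is true.
  8. (y5 | y3) — y3 is true.
  9. (y3 | ~y5 | ~y4) — y3 is true.
  10. (~y2 | y4) — ~y2 is true.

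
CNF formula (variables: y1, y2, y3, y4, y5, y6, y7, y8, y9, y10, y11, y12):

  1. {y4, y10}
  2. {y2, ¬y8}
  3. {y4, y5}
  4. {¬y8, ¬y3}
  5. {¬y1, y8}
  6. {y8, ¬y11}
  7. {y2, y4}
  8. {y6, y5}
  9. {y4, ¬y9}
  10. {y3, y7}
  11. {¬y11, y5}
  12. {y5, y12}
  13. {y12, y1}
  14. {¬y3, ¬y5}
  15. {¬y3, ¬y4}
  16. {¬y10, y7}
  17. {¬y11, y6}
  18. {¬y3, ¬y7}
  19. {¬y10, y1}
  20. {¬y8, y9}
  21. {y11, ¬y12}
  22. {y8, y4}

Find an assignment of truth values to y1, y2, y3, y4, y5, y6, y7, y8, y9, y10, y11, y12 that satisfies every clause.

y2 occurs only positively in the remaining clauses — set y2 = True.
y6 occurs only positively in the remaining clauses — set y6 = True.
Set y1 = True and propagate.
  then y8 is forced to True.
  then y3 is forced to False.
  then y7 is forced to True.
  then y9 is forced to True.
  then y4 is forced to True.
The remaining clauses are satisfied by y5 = True, y10 = True, y11 = True, y12 = True.
Every clause has at least one true literal under this assignment.
Check each clause:
  1. {y10, y4} — y10 is true.
  2. {¬y8, y2} — y2 is true.
  3. {y5, y4} — y4 is true.
  4. {¬y3, ¬y8} — ¬y3 is true.
  5. {¬y1, y8} — y8 is true.
  6. {y8, ¬y11} — y8 is true.
  7. {y2, y4} — y2 is true.
  8. {y5, y6} — y5 is true.
  9. {¬y9, y4} — y4 is true.
  10. {y3, y7} — y7 is true.
  11. {y5, ¬y11} — y5 is true.
  12. {y12, y5} — y12 is true.
  13. {y1, y12} — y1 is true.
  14. {¬y3, ¬y5} — ¬y3 is true.
  15. {¬y3, ¬y4} — ¬y3 is true.
  16. {y7, ¬y10} — y7 is true.
  17. {y6, ¬y11} — y6 is true.
  18. {¬y3, ¬y7} — ¬y3 is true.
  19. {y1, ¬y10} — y1 is true.
  20. {y9, ¬y8} — y9 is true.
  21. {¬y12, y11} — y11 is true.
  22. {y4, y8} — y8 is true.

y1=True, y2=True, y3=False, y4=True, y5=True, y6=True, y7=True, y8=True, y9=True, y10=True, y11=True, y12=True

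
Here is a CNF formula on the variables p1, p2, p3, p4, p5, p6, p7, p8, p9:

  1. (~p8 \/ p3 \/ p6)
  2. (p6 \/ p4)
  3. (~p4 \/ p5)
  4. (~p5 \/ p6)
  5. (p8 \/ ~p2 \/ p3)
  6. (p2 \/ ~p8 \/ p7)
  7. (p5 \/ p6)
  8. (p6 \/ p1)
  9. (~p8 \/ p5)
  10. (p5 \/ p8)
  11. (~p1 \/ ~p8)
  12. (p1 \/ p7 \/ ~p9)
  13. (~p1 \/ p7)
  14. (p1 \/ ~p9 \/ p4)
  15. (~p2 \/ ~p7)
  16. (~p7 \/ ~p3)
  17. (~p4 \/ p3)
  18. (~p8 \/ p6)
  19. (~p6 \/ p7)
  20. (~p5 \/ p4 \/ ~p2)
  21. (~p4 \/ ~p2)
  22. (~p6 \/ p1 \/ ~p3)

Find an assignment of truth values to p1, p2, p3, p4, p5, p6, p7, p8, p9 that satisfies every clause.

Try p1 = True.
  then p8 is forced to False.
  then p5 is forced to True.
  then p6 is forced to True.
  then p7 is forced to True.
  then p2 is forced to False.
  then p3 is forced to False.
  then p4 is forced to False.
p9 is now unconstrained; take p9 = True.
Every clause has at least one true literal under this assignment.

p1=True, p2=False, p3=False, p4=False, p5=True, p6=True, p7=True, p8=False, p9=True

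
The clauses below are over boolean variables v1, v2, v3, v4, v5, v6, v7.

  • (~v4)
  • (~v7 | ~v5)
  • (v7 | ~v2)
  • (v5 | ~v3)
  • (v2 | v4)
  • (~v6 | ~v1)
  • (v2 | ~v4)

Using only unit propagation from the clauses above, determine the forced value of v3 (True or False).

(~v4) is a unit clause: v4 = False.
From (v2 | v4) and v4 = False: v2 = True.
(v7 | ~v2) with v2 = True leaves only v7, so v7 = True.
In (~v5 | ~v7), ~v7 is now false; ~v5 must hold, so v5 = False.
(v5 | ~v3) with v5 = False leaves only ~v3, so v3 = False.

False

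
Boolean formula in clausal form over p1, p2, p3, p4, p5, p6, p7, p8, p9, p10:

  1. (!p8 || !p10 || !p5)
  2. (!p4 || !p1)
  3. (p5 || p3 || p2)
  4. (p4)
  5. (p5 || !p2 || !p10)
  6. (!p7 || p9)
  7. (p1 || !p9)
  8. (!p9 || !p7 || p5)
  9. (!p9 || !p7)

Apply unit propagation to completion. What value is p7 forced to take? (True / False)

False

Unit clause (p4) sets p4 = True.
(!p4 || !p1) with p4 = True leaves only !p1, so p1 = False.
In (p1 || !p9), p1 is now false; !p9 must hold, so p9 = False.
In (p9 || !p7), p9 is now false; !p7 must hold, so p7 = False.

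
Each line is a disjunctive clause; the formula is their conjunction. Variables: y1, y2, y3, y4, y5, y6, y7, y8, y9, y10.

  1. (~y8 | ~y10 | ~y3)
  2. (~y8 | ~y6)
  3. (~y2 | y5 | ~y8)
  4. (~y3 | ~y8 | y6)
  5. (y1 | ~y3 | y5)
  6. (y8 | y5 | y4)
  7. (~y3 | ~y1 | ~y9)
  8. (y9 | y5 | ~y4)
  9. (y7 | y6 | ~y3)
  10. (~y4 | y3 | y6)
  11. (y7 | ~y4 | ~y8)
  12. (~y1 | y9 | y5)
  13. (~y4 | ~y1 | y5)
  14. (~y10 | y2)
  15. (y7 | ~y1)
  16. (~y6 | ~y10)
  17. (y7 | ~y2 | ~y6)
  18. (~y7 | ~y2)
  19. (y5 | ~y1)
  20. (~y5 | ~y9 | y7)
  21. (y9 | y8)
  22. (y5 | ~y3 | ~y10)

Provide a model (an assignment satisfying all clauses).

y1=T, y2=F, y3=F, y4=F, y5=T, y6=T, y7=T, y8=F, y9=T, y10=F

Pure literal: y10 appears only negated; assign y10 = False.
Set y1 = True and propagate.
  then y7 is forced to True.
  then y2 is forced to False.
  then y5 is forced to True.
Try y3 = False.
The remaining clauses are satisfied by y4 = False, y6 = True, y8 = False, y9 = True.
Check each clause:
  1. (~y10 | ~y8 | ~y3) — ~y8 is true.
  2. (~y6 | ~y8) — ~y8 is true.
  3. (y5 | ~y2 | ~y8) — ~y8 is true.
  4. (~y3 | ~y8 | y6) — ~y8 is true.
  5. (y1 | ~y3 | y5) — y1 is true.
  6. (y4 | y8 | y5) — y5 is true.
  7. (~y9 | ~y3 | ~y1) — ~y3 is true.
  8. (y5 | y9 | ~y4) — y9 is true.
  9. (~y3 | y6 | y7) — ~y3 is true.
  10. (~y4 | y3 | y6) — ~y4 is true.
  11. (y7 | ~y4 | ~y8) — ~y8 is true.
  12. (y5 | y9 | ~y1) — y9 is true.
  13. (~y4 | ~y1 | y5) — ~y4 is true.
  14. (~y10 | y2) — ~y10 is true.
  15. (~y1 | y7) — y7 is true.
  16. (~y6 | ~y10) — ~y10 is true.
  17. (~y6 | y7 | ~y2) — ~y2 is true.
  18. (~y2 | ~y7) — ~y2 is true.
  19. (~y1 | y5) — y5 is true.
  20. (y7 | ~y9 | ~y5) — y7 is true.
  21. (y8 | y9) — y9 is true.
  22. (~y10 | y5 | ~y3) — ~y3 is true.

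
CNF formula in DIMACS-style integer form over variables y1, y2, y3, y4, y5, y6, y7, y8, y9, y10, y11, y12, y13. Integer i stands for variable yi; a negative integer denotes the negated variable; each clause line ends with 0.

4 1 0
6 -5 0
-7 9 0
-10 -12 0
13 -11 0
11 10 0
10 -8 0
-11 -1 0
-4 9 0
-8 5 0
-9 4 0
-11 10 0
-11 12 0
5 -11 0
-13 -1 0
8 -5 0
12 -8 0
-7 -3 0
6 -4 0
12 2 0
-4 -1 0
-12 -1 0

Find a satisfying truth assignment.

y1 = F  y2 = T  y3 = T  y4 = T  y5 = F  y6 = T  y7 = F  y8 = F  y9 = T  y10 = T  y11 = F  y12 = F  y13 = F

Check each clause:
  1. (y4 || y1) — y4 is true.
  2. (!y5 || y6) — !y5 is true.
  3. (y9 || !y7) — y9 is true.
  4. (!y12 || !y10) — !y12 is true.
  5. (y13 || !y11) — !y11 is true.
  6. (y10 || y11) — y10 is true.
  7. (y10 || !y8) — !y8 is true.
  8. (!y11 || !y1) — !y11 is true.
  9. (!y4 || y9) — y9 is true.
  10. (y5 || !y8) — !y8 is true.
  11. (y4 || !y9) — y4 is true.
  12. (y10 || !y11) — y10 is true.
  13. (y12 || !y11) — !y11 is true.
  14. (y5 || !y11) — !y11 is true.
  15. (!y13 || !y1) — !y13 is true.
  16. (y8 || !y5) — !y5 is true.
  17. (!y8 || y12) — !y8 is true.
  18. (!y7 || !y3) — !y7 is true.
  19. (!y4 || y6) — y6 is true.
  20. (y12 || y2) — y2 is true.
  21. (!y1 || !y4) — !y1 is true.
  22. (!y1 || !y12) — !y12 is true.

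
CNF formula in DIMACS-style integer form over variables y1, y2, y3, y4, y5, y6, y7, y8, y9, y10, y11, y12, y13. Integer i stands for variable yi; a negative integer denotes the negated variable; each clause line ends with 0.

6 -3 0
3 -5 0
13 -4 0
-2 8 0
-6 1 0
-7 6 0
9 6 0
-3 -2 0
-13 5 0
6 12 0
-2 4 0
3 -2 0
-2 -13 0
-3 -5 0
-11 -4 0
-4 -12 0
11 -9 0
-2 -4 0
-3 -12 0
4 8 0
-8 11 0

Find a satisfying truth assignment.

y1=T, y2=F, y3=T, y4=F, y5=F, y6=T, y7=T, y8=T, y9=T, y10=F, y11=T, y12=F, y13=F

Check each clause:
  1. (y6 || !y3) — y6 is true.
  2. (!y5 || y3) — y3 is true.
  3. (y13 || !y4) — !y4 is true.
  4. (!y2 || y8) — y8 is true.
  5. (y1 || !y6) — y1 is true.
  6. (!y7 || y6) — y6 is true.
  7. (y9 || y6) — y9 is true.
  8. (!y3 || !y2) — !y2 is true.
  9. (y5 || !y13) — !y13 is true.
  10. (y12 || y6) — y6 is true.
  11. (y4 || !y2) — !y2 is true.
  12. (y3 || !y2) — y3 is true.
  13. (!y2 || !y13) — !y13 is true.
  14. (!y5 || !y3) — !y5 is true.
  15. (!y11 || !y4) — !y4 is true.
  16. (!y4 || !y12) — !y4 is true.
  17. (y11 || !y9) — y11 is true.
  18. (!y2 || !y4) — !y4 is true.
  19. (!y3 || !y12) — !y12 is true.
  20. (y4 || y8) — y8 is true.
  21. (!y8 || y11) — y11 is true.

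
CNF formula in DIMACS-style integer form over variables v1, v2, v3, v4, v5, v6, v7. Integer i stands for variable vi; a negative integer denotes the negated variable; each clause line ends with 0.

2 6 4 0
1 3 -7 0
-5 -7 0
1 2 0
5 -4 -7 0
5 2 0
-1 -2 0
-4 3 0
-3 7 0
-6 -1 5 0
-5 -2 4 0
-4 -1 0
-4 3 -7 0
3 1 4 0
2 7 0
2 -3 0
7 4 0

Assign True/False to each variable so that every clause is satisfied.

v1=F, v2=T, v3=T, v4=F, v5=F, v6=F, v7=T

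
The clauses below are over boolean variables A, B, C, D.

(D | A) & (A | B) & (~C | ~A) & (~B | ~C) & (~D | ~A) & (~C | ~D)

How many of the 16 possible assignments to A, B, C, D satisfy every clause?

3

The models are:
  A=0 B=1 C=0 D=1
  A=1 B=0 C=0 D=0
  A=1 B=1 C=0 D=0
Count: 3.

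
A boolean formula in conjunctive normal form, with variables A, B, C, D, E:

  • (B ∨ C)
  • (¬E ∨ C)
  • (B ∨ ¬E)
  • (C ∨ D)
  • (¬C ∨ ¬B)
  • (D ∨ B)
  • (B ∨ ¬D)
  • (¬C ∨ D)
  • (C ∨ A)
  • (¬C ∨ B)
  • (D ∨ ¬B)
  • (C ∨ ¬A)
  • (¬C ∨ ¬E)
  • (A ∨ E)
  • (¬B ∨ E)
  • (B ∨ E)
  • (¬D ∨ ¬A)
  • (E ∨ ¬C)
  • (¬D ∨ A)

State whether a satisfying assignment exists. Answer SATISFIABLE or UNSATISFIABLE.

UNSATISFIABLE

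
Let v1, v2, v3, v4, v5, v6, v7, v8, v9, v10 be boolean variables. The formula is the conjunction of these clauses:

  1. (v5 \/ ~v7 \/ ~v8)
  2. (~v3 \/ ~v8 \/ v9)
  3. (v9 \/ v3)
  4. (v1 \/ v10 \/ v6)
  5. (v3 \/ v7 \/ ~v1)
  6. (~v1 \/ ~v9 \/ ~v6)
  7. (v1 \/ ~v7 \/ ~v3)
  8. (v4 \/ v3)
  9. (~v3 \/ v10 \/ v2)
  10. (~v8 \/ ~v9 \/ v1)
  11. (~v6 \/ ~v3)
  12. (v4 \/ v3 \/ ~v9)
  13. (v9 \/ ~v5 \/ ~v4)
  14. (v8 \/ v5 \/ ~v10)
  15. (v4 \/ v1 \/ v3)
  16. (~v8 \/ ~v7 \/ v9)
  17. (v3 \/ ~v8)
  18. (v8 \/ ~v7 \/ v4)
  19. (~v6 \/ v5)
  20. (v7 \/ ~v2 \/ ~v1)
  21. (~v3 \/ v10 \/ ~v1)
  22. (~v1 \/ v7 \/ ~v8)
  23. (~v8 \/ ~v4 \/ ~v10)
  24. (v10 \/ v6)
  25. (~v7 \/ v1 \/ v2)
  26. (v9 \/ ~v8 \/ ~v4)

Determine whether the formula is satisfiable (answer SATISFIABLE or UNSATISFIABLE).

Set v1 = False and propagate.
Branch on v2: take v2 = True.
For the remaining variables, v3 = True, v4 = True, v5 = True, v6 = False, v7 = False, v8 = False, v9 = True, v10 = True works.
So v1=False, v2=True, v3=True, v4=True, v5=True, v6=False, v7=False, v8=False, v9=True, v10=True is a satisfying assignment.

SATISFIABLE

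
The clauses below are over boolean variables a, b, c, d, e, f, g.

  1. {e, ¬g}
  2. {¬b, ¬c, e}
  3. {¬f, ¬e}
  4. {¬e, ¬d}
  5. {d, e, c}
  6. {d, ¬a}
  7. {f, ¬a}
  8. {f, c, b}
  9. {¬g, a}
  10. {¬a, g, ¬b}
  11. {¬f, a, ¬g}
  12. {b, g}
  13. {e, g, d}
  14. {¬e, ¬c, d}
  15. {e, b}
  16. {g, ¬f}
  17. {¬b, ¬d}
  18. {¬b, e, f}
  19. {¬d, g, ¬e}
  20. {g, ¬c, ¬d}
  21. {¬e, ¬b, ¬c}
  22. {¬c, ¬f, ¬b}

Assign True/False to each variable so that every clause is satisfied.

a=F  b=T  c=F  d=F  e=T  f=F  g=F

Check each clause:
  1. {¬g, e} — ¬g is true.
  2. {¬b, e, ¬c} — ¬c is true.
  3. {¬e, ¬f} — ¬f is true.
  4. {¬d, ¬e} — ¬d is true.
  5. {d, e, c} — e is true.
  6. {d, ¬a} — ¬a is true.
  7. {¬a, f} — ¬a is true.
  8. {c, f, b} — b is true.
  9. {¬g, a} — ¬g is true.
  10. {¬b, g, ¬a} — ¬a is true.
  11. {¬g, a, ¬f} — ¬f is true.
  12. {b, g} — b is true.
  13. {g, e, d} — e is true.
  14. {¬c, ¬e, d} — ¬c is true.
  15. {b, e} — b is true.
  16. {g, ¬f} — ¬f is true.
  17. {¬d, ¬b} — ¬d is true.
  18. {f, e, ¬b} — e is true.
  19. {¬e, ¬d, g} — ¬d is true.
  20. {¬d, g, ¬c} — ¬d is true.
  21. {¬e, ¬b, ¬c} — ¬c is true.
  22. {¬c, ¬f, ¬b} — ¬f is true.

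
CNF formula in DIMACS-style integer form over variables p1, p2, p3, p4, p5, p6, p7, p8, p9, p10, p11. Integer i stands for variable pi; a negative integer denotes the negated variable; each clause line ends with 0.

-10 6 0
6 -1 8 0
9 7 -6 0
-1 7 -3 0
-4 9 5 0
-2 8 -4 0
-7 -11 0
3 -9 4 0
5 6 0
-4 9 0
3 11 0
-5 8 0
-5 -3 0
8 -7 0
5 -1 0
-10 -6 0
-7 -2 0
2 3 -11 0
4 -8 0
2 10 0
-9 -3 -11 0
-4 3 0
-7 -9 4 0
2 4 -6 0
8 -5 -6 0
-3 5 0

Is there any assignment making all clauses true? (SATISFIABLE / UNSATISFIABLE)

UNSATISFIABLE

p3 = True:
  propagation gives p5=False; an empty clause results — contradiction.
p3 = False:
  propagation gives p11=True, p7=False, p2=True, p4=False; an empty clause results — contradiction.
Every branch closes, so no satisfying assignment exists.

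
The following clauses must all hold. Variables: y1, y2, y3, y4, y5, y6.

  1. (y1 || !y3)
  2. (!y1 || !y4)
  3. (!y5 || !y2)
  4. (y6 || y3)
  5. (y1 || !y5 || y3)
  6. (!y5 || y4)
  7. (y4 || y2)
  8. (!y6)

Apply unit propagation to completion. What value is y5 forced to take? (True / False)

False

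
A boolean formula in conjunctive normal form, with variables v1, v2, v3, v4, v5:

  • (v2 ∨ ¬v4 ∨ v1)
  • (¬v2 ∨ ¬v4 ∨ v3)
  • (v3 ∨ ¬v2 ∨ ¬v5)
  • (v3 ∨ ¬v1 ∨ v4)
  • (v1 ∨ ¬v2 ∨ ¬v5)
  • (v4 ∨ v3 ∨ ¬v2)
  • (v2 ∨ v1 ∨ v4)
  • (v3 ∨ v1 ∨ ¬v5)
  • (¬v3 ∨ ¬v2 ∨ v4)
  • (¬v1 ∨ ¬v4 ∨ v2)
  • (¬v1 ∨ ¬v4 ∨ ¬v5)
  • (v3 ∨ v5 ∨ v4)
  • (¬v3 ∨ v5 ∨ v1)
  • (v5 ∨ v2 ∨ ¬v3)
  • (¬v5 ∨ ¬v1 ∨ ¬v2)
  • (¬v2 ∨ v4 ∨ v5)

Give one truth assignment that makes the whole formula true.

Try v1 = True.
Set v2 = False and propagate.
  then v4 is forced to False.
  then v3 is forced to True.
  then v5 is forced to True.
Check each clause:
  1. (¬v4 ∨ v2 ∨ v1) — v1 is true.
  2. (v3 ∨ ¬v2 ∨ ¬v4) — v3 is true.
  3. (v3 ∨ ¬v2 ∨ ¬v5) — v3 is true.
  4. (v4 ∨ v3 ∨ ¬v1) — v3 is true.
  5. (v1 ∨ ¬v5 ∨ ¬v2) — v1 is true.
  6. (¬v2 ∨ v3 ∨ v4) — v3 is true.
  7. (v2 ∨ v4 ∨ v1) — v1 is true.
  8. (¬v5 ∨ v3 ∨ v1) — v3 is true.
  9. (¬v3 ∨ v4 ∨ ¬v2) — ¬v2 is true.
  10. (¬v4 ∨ v2 ∨ ¬v1) — ¬v4 is true.
  11. (¬v1 ∨ ¬v4 ∨ ¬v5) — ¬v4 is true.
  12. (v3 ∨ v5 ∨ v4) — v3 is true.
  13. (v5 ∨ ¬v3 ∨ v1) — v5 is true.
  14. (v2 ∨ ¬v3 ∨ v5) — v5 is true.
  15. (¬v5 ∨ ¬v2 ∨ ¬v1) — ¬v2 is true.
  16. (v5 ∨ v4 ∨ ¬v2) — v5 is true.

v1=1, v2=0, v3=1, v4=0, v5=1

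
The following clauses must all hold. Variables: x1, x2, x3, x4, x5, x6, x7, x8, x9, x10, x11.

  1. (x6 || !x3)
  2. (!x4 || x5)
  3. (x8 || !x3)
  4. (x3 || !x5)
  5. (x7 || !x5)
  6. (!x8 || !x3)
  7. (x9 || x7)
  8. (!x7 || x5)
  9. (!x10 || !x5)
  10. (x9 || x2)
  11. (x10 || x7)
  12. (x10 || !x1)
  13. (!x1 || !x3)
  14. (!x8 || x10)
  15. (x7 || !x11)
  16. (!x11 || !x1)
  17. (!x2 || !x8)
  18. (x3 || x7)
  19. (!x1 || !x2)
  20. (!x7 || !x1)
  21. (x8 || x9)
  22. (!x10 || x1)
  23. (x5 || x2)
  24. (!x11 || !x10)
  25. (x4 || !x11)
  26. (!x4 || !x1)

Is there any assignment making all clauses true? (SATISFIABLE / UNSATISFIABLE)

UNSATISFIABLE

x1 = True:
  propagation gives x10=True, x5=False, x4=False, x7=False; an empty clause results — contradiction.
x1 = False:
  propagation gives x10=False, x7=True, x5=True, x3=True; an empty clause results — contradiction.
Every branch closes, so no satisfying assignment exists.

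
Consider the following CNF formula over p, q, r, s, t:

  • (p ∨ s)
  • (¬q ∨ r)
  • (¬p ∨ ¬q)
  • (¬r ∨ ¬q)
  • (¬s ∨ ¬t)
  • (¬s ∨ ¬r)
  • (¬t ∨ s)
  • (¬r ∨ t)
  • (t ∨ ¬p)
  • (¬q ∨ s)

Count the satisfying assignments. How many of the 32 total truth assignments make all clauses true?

1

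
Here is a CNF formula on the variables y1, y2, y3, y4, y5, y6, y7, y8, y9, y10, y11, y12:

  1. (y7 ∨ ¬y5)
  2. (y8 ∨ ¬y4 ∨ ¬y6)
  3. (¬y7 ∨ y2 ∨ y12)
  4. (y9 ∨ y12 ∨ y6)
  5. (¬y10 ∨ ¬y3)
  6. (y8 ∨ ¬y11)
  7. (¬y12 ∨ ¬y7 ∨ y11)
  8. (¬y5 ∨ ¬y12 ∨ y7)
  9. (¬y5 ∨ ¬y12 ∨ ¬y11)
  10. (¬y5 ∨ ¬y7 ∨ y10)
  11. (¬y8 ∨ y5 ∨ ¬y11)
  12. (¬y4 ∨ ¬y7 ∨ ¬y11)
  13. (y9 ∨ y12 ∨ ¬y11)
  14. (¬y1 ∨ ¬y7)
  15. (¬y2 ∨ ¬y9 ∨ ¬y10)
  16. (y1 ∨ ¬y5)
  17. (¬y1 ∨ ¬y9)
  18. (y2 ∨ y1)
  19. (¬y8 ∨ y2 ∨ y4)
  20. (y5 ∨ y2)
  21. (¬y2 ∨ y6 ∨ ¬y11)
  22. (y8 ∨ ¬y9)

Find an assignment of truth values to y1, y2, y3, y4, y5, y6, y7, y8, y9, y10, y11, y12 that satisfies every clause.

y1=True, y2=True, y3=False, y4=False, y5=False, y6=False, y7=False, y8=False, y9=False, y10=False, y11=False, y12=True

Check each clause:
  1. (y7 ∨ ¬y5) — ¬y5 is true.
  2. (¬y4 ∨ y8 ∨ ¬y6) — ¬y6 is true.
  3. (y2 ∨ ¬y7 ∨ y12) — ¬y7 is true.
  4. (y9 ∨ y6 ∨ y12) — y12 is true.
  5. (¬y10 ∨ ¬y3) — ¬y3 is true.
  6. (y8 ∨ ¬y11) — ¬y11 is true.
  7. (¬y7 ∨ ¬y12 ∨ y11) — ¬y7 is true.
  8. (y7 ∨ ¬y5 ∨ ¬y12) — ¬y5 is true.
  9. (¬y11 ∨ ¬y5 ∨ ¬y12) — ¬y5 is true.
  10. (y10 ∨ ¬y7 ∨ ¬y5) — ¬y7 is true.
  11. (¬y8 ∨ ¬y11 ∨ y5) — ¬y8 is true.
  12. (¬y11 ∨ ¬y4 ∨ ¬y7) — ¬y7 is true.
  13. (y9 ∨ ¬y11 ∨ y12) — y12 is true.
  14. (¬y7 ∨ ¬y1) — ¬y7 is true.
  15. (¬y9 ∨ ¬y2 ∨ ¬y10) — ¬y10 is true.
  16. (¬y5 ∨ y1) — y1 is true.
  17. (¬y9 ∨ ¬y1) — ¬y9 is true.
  18. (y2 ∨ y1) — y1 is true.
  19. (y4 ∨ y2 ∨ ¬y8) — ¬y8 is true.
  20. (y2 ∨ y5) — y2 is true.
  21. (¬y2 ∨ ¬y11 ∨ y6) — ¬y11 is true.
  22. (y8 ∨ ¬y9) — ¬y9 is true.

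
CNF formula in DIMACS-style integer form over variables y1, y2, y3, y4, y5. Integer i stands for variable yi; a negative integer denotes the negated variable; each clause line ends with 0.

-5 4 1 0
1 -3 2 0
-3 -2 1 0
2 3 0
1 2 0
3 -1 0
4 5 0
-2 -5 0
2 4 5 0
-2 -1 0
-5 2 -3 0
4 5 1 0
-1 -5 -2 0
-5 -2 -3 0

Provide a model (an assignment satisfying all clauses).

y1=1  y2=0  y3=1  y4=1  y5=0

Check each clause:
  1. (y1 \/ ~y5 \/ y4) — y1 is true.
  2. (y2 \/ ~y3 \/ y1) — y1 is true.
  3. (~y3 \/ y1 \/ ~y2) — y1 is true.
  4. (y2 \/ y3) — y3 is true.
  5. (y2 \/ y1) — y1 is true.
  6. (~y1 \/ y3) — y3 is true.
  7. (y5 \/ y4) — y4 is true.
  8. (~y2 \/ ~y5) — ~y5 is true.
  9. (y2 \/ y5 \/ y4) — y4 is true.
  10. (~y1 \/ ~y2) — ~y2 is true.
  11. (~y3 \/ y2 \/ ~y5) — ~y5 is true.
  12. (y1 \/ y5 \/ y4) — y1 is true.
  13. (~y2 \/ ~y5 \/ ~y1) — ~y5 is true.
  14. (~y3 \/ ~y2 \/ ~y5) — ~y5 is true.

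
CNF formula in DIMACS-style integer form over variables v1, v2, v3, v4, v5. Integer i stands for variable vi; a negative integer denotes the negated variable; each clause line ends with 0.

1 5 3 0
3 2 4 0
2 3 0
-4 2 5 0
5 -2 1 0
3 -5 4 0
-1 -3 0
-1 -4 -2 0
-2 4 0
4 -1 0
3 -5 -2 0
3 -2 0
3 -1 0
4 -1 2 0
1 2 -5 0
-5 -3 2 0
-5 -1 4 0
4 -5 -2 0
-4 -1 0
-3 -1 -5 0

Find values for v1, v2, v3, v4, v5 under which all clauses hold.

v1=False, v2=False, v3=True, v4=False, v5=False

Set v1 = False and propagate.
Try v2 = False.
  then v3 is forced to True.
  then v5 is forced to False.
  then v4 is forced to False.
Every clause has at least one true literal under this assignment.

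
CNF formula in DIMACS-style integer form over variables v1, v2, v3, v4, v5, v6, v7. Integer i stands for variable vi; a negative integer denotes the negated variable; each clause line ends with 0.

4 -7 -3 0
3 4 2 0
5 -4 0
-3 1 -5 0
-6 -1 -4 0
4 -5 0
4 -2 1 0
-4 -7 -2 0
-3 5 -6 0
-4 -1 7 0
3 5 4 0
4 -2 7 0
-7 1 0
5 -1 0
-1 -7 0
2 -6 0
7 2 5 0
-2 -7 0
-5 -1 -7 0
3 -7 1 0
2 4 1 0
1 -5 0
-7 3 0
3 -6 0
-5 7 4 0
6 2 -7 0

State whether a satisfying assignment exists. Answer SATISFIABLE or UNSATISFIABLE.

UNSATISFIABLE

v7 = True:
  propagation gives v1=True; an empty clause results — contradiction.
v7 = False:
  v4 = True:
    propagation gives v5=True, v1=False; an empty clause results — contradiction.
  v4 = False:
    propagation gives v5=False, v3=True, v6=False, v2=False; an empty clause results — contradiction.
Every branch closes, so no satisfying assignment exists.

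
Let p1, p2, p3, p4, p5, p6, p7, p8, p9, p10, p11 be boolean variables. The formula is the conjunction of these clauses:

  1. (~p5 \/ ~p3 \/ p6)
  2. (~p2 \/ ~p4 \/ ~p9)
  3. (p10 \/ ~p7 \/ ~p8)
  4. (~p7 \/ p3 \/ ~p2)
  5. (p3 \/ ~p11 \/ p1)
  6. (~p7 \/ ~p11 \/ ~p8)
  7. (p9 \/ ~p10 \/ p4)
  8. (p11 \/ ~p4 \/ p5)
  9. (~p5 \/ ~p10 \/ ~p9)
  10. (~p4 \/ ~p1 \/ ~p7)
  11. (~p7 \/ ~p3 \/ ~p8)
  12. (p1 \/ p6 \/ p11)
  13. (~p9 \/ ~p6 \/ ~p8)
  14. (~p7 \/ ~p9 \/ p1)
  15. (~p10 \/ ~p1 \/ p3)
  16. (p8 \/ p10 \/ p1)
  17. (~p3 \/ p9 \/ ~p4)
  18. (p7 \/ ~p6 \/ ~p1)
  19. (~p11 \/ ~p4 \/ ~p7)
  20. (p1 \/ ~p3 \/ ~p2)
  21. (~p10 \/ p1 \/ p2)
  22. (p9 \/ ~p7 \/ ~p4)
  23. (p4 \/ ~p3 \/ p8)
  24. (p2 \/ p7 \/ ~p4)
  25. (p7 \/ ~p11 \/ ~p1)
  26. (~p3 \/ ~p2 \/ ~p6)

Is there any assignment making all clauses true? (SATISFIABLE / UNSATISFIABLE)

SATISFIABLE

Try p1 = True.
Set p2 = False and propagate.
Branch on p3: take p3 = False.
  then p10 is forced to False.
The remaining clauses are satisfied by p4 = False, p5 = False, p6 = False, p7 = False, p8 = False, p9 = False, p11 = False.
Every clause has at least one true literal under this assignment.
So p1=True, p2=False, p3=False, p4=False, p5=False, p6=False, p7=False, p8=False, p9=False, p10=False, p11=False is a satisfying assignment.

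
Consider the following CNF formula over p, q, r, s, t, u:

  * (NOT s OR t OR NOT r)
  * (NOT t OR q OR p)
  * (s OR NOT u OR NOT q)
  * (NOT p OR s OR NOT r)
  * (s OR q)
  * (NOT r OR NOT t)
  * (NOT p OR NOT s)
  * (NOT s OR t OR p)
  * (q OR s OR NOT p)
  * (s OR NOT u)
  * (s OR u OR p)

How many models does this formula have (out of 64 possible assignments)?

4

The models are:
  p=F q=T r=F s=T t=T u=F
  p=F q=T r=F s=T t=T u=T
  p=T q=T r=F s=F t=F u=F
  p=T q=T r=F s=F t=T u=F
Count: 4.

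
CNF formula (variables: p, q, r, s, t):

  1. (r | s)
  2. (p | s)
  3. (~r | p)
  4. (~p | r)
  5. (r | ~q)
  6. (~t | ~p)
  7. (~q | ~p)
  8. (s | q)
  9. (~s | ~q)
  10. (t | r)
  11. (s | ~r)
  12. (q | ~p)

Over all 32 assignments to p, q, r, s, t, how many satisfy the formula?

1

The models are:
  p=0 q=0 r=0 s=1 t=1
Count: 1.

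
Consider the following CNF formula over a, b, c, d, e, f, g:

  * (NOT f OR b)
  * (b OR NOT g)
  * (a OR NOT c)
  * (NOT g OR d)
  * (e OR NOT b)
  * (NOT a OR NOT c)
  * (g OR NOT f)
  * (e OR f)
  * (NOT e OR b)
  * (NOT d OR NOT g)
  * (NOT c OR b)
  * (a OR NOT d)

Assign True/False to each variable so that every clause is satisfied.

a=1, b=1, c=0, d=1, e=1, f=0, g=0

c occurs only negated in the remaining clauses — set c = False.
Try a = True.
For the remaining variables, b = True, d = True, e = True, f = False, g = False works.
Every clause has at least one true literal under this assignment.
Check each clause:
  1. (b OR NOT f) — NOT f is true.
  2. (NOT g OR b) — NOT g is true.
  3. (NOT c OR a) — a is true.
  4. (NOT g OR d) — NOT g is true.
  5. (NOT b OR e) — e is true.
  6. (NOT a OR NOT c) — NOT c is true.
  7. (NOT f OR g) — NOT f is true.
  8. (e OR f) — e is true.
  9. (b OR NOT e) — b is true.
  10. (NOT d OR NOT g) — NOT g is true.
  11. (b OR NOT c) — b is true.
  12. (a OR NOT d) — a is true.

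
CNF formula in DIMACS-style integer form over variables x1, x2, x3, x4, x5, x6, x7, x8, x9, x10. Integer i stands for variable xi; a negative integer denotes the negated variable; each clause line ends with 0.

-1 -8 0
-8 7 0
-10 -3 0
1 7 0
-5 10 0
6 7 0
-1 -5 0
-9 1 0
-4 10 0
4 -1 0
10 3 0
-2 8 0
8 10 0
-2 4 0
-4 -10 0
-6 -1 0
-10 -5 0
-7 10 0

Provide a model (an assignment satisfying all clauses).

x1=False, x2=False, x3=False, x4=False, x5=False, x6=False, x7=True, x8=False, x9=False, x10=True

Pure literal: x2 appears only negated; assign x2 = False.
x5 occurs only negated in the remaining clauses — set x5 = False.
Branch on x1: take x1 = False.
  then x7 is forced to True.
  then x9 is forced to False.
  then x10 is forced to True.
  then x3 is forced to False.
  then x4 is forced to False.
x6, x8 are now unconstrained; take x6 = False, x8 = False.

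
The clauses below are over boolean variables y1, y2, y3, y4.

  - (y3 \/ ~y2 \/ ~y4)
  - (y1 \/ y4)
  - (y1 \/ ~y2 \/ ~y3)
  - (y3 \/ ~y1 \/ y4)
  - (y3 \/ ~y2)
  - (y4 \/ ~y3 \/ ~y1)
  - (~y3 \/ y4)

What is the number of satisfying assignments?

Satisfying assignments:
  y1=0 y2=0 y3=0 y4=1
  y1=0 y2=0 y3=1 y4=1
  y1=1 y2=0 y3=0 y4=1
  y1=1 y2=0 y3=1 y4=1
  y1=1 y2=1 y3=1 y4=1
Count: 5.

5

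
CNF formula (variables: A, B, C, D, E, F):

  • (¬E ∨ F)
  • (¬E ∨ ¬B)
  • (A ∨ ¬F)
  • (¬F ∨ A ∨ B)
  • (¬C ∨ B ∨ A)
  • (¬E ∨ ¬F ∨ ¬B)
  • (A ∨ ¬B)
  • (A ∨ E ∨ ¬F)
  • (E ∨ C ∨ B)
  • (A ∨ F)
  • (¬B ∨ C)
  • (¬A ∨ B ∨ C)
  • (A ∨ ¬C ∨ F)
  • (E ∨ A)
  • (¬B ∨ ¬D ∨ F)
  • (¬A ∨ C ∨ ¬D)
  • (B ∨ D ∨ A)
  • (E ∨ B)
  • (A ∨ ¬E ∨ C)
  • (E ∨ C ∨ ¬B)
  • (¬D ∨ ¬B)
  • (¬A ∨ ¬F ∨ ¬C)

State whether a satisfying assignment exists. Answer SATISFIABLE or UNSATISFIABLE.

Set A = True and propagate.
For the remaining variables, B = True, C = True, D = False, E = False, F = False works.
So A=T  B=T  C=T  D=F  E=F  F=F is a satisfying assignment.

SATISFIABLE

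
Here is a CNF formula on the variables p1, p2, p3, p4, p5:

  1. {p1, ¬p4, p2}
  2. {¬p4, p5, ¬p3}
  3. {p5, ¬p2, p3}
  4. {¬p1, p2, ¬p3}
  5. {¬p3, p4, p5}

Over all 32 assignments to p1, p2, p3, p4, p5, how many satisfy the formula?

Split on p3, then p2.
  p3=1, p2=1: remaining (p1,p4,p5) ∈ {(0,0,1); (0,1,1); (1,0,1); (1,1,1)} — 4.
  p3=1, p2=0: remaining (p1,p4,p5) ∈ {(0,0,1)} — 1.
  p3=0, p2=1: remaining (p1,p4,p5) ∈ {(0,0,1); (0,1,1); (1,0,1); (1,1,1)} — 4.
  p3=0, p2=0: p5 free; 3 ways for (p1,p4) × 2^1 = 6.
Total: 4 + 1 + 4 + 6 = 15.

15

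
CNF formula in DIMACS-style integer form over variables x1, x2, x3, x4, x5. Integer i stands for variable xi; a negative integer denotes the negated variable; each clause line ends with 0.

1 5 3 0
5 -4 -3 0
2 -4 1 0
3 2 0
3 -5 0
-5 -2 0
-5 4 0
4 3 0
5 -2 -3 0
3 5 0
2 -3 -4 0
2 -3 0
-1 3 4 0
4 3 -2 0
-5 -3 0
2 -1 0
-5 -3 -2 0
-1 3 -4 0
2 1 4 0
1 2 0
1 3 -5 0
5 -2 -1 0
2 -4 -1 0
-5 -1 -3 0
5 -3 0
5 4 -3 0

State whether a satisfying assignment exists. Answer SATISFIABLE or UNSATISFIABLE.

x3 = True:
  propagation gives x2=True, x5=False; an empty clause results — contradiction.
x3 = False:
  propagation gives x2=True, x5=False; an empty clause results — contradiction.
Every branch closes, so no satisfying assignment exists.

UNSATISFIABLE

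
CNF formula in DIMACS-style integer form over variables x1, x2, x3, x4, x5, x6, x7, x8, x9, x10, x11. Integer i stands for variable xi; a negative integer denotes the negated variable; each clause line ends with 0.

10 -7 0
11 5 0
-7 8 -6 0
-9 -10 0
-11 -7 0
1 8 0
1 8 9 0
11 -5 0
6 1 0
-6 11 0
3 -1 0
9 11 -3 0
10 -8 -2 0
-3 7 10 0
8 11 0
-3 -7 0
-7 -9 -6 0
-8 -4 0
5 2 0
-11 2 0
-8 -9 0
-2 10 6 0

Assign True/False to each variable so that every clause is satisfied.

x4 occurs only negated in the remaining clauses — set x4 = False.
Try x1 = True.
  then x3 is forced to True.
  then x7 is forced to False.
  then x10 is forced to True.
  then x9 is forced to False.
  then x11 is forced to True.
  then x2 is forced to True.
x5, x6, x8 are now unconstrained; take x5 = False, x6 = False, x8 = False.

x1 = True, x2 = True, x3 = True, x4 = False, x5 = False, x6 = False, x7 = False, x8 = False, x9 = False, x10 = True, x11 = True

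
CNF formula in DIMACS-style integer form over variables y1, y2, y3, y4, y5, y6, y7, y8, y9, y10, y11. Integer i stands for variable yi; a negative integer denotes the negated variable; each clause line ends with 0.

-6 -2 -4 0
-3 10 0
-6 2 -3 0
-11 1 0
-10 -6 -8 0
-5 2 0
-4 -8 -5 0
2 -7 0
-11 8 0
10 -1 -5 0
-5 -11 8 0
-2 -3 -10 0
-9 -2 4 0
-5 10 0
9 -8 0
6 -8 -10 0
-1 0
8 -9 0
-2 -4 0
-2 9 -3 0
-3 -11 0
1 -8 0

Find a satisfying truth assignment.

y1=0, y2=0, y3=1, y4=1, y5=0, y6=0, y7=0, y8=0, y9=0, y10=1, y11=0

Unit propagation: (¬y1) forces y1 = False.
Unit propagation: (¬y11) forces y11 = False.
Unit propagation: (¬y8) forces y8 = False.
The clause (¬y9) is unit: y9 must be False.
y5 occurs only negated in the remaining clauses — set y5 = False.
Pure literal: y6 appears only negated; assign y6 = False.
Try y2 = False.
  then y7 is forced to False.
Branch on y3: take y3 = True.
  then y10 is forced to True.
y4 is now unconstrained; take y4 = True.
Check each clause:
  1. {¬y6, ¬y4, ¬y2} — ¬y6 is true.
  2. {y10, ¬y3} — y10 is true.
  3. {y2, ¬y3, ¬y6} — ¬y6 is true.
  4. {y1, ¬y11} — ¬y11 is true.
  5. {¬y6, ¬y8, ¬y10} — ¬y8 is true.
  6. {¬y5, y2} — ¬y5 is true.
  7. {¬y8, ¬y5, ¬y4} — ¬y8 is true.
  8. {y2, ¬y7} — ¬y7 is true.
  9. {y8, ¬y11} — ¬y11 is true.
  10. {¬y1, y10, ¬y5} — y10 is true.
  11. {y8, ¬y5, ¬y11} — ¬y5 is true.
  12. {¬y2, ¬y10, ¬y3} — ¬y2 is true.
  13. {¬y2, ¬y9, y4} — y4 is true.
  14. {y10, ¬y5} — y10 is true.
  15. {y9, ¬y8} — ¬y8 is true.
  16. {y6, ¬y10, ¬y8} — ¬y8 is true.
  17. {¬y1} — ¬y1 is true.
  18. {¬y9, y8} — ¬y9 is true.
  19. {¬y2, ¬y4} — ¬y2 is true.
  20. {¬y2, y9, ¬y3} — ¬y2 is true.
  21. {¬y11, ¬y3} — ¬y11 is true.
  22. {y1, ¬y8} — ¬y8 is true.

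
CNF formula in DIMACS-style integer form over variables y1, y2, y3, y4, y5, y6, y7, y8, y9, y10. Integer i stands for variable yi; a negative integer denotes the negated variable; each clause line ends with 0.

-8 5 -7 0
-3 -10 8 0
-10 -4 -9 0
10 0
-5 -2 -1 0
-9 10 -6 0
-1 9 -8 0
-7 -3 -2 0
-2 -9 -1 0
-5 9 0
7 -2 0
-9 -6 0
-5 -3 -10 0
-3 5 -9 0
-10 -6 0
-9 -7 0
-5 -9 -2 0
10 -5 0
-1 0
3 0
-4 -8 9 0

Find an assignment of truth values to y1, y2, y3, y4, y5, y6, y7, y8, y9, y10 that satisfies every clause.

y1 = F, y2 = F, y3 = T, y4 = F, y5 = F, y6 = F, y7 = F, y8 = T, y9 = F, y10 = T

Unit propagation: (y10) forces y10 = True.
(¬y6) is a unit clause, so y6 = False.
Unit propagation: (¬y1) forces y1 = False.
The clause (y3) is unit: y3 must be True.
Unit propagation: (y8) forces y8 = True.
The clause (¬y5) is unit: y5 must be False.
Unit propagation: (¬y7) forces y7 = False.
The clause (¬y2) is unit: y2 must be False.
Unit propagation: (¬y9) forces y9 = False.
The clause (¬y4) is unit: y4 must be False.
Every clause has at least one true literal under this assignment.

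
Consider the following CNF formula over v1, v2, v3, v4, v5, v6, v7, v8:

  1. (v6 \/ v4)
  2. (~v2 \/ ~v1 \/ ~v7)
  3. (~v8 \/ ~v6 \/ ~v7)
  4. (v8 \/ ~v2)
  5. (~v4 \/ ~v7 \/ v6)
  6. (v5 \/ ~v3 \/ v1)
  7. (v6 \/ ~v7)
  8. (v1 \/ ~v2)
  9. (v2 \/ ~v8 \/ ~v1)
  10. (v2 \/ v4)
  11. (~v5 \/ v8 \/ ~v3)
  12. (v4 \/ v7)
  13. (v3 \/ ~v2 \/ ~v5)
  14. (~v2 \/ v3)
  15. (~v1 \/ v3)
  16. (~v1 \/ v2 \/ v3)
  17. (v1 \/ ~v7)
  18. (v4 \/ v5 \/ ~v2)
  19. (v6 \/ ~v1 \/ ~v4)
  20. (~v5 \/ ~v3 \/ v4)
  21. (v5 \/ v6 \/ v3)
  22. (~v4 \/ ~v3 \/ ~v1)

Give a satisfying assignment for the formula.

v1 = F, v2 = F, v3 = F, v4 = T, v5 = T, v6 = T, v7 = F, v8 = F

Set v1 = False and propagate.
  then v2 is forced to False.
  then v4 is forced to True.
  then v7 is forced to False.
For the remaining variables, v3 = False, v5 = True, v6 = True, v8 = False works.
Every clause has at least one true literal under this assignment.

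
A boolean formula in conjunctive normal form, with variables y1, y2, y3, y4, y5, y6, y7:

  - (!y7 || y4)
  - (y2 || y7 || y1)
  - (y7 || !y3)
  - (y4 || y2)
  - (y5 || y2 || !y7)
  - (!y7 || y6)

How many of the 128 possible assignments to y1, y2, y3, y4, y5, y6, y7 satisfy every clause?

Case analysis on y7 and y2:
  y7=1, y2=1: forces y4=1; y6=1; y1, y3, y5 free → 2^3 = 8.
  y7=1, y2=0: remaining (y1,y3,y4,y5,y6) ∈ {(0,0,1,1,1); (0,1,1,1,1); (1,0,1,1,1); (1,1,1,1,1)} — 4.
  y7=0, y2=1: forces y3=0; y1, y4, y5, y6 free → 2^4 = 16.
  y7=0, y2=0: remaining (y1,y3,y4,y5,y6) ∈ {(1,0,1,0,0); (1,0,1,0,1); (1,0,1,1,0); (1,0,1,1,1)} — 4.
Total: 8 + 4 + 16 + 4 = 32.

32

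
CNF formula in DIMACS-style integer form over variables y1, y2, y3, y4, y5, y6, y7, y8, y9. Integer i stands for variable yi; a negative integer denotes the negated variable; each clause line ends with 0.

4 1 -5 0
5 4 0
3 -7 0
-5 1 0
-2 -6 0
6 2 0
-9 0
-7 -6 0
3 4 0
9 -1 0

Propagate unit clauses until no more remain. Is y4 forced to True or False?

True

Unit clause (~y9) sets y9 = False.
(y9 \/ ~y1): since y9 = False, the clause reduces to (~y1). y1 = False.
(~y5 \/ y1) with y1 = False leaves only ~y5, so y5 = False.
(y5 \/ y4) with y5 = False leaves only y4, so y4 = True.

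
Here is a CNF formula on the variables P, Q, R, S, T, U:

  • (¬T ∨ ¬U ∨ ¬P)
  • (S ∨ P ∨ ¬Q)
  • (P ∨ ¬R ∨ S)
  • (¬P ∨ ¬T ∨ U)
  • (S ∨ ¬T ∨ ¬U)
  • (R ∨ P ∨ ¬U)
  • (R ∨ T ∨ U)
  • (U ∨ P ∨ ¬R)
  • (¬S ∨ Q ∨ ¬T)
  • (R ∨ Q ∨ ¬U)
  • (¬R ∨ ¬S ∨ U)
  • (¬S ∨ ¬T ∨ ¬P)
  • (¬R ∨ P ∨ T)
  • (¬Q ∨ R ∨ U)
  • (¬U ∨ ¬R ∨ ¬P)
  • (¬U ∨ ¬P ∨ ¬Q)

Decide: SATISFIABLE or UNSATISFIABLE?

SATISFIABLE

Branch on P: take P = False.
Set Q = False and propagate.
For the remaining variables, R = False, S = False, T = True, U = False works.
So P=0  Q=0  R=0  S=0  T=1  U=0 is a satisfying assignment.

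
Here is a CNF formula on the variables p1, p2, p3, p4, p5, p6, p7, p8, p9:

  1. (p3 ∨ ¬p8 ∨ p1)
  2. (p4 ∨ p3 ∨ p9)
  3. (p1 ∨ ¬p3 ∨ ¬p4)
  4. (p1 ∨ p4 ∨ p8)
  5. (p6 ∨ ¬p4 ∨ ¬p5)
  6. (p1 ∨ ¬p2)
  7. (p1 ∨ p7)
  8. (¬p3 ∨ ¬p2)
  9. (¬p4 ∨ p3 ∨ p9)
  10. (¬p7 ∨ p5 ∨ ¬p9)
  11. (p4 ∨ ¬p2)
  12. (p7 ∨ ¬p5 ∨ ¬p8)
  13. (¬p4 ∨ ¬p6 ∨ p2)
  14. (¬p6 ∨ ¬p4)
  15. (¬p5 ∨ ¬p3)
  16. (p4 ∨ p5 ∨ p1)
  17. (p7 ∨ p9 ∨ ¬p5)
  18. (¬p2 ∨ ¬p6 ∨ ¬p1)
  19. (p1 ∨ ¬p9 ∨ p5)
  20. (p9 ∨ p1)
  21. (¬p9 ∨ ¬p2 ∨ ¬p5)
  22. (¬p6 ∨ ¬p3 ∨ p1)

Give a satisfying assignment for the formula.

p1 = T  p2 = F  p3 = T  p4 = T  p5 = F  p6 = F  p7 = F  p8 = F  p9 = F

Set p1 = True and propagate.
Set p2 = False and propagate.
For the remaining variables, p3 = True, p4 = True, p5 = False, p6 = False, p7 = False, p8 = False, p9 = False works.
Every clause has at least one true literal under this assignment.
Check each clause:
  1. (¬p8 ∨ p3 ∨ p1) — ¬p8 is true.
  2. (p9 ∨ p4 ∨ p3) — p3 is true.
  3. (p1 ∨ ¬p4 ∨ ¬p3) — p1 is true.
  4. (p8 ∨ p4 ∨ p1) — p1 is true.
  5. (¬p4 ∨ ¬p5 ∨ p6) — ¬p5 is true.
  6. (p1 ∨ ¬p2) — p1 is true.
  7. (p1 ∨ p7) — p1 is true.
  8. (¬p2 ∨ ¬p3) — ¬p2 is true.
  9. (p9 ∨ ¬p4 ∨ p3) — p3 is true.
  10. (p5 ∨ ¬p9 ∨ ¬p7) — ¬p7 is true.
  11. (p4 ∨ ¬p2) — p4 is true.
  12. (p7 ∨ ¬p8 ∨ ¬p5) — ¬p8 is true.
  13. (p2 ∨ ¬p6 ∨ ¬p4) — ¬p6 is true.
  14. (¬p4 ∨ ¬p6) — ¬p6 is true.
  15. (¬p3 ∨ ¬p5) — ¬p5 is true.
  16. (p1 ∨ p4 ∨ p5) — p1 is true.
  17. (p9 ∨ ¬p5 ∨ p7) — ¬p5 is true.
  18. (¬p2 ∨ ¬p1 ∨ ¬p6) — ¬p6 is true.
  19. (p1 ∨ p5 ∨ ¬p9) — p1 is true.
  20. (p1 ∨ p9) — p1 is true.
  21. (¬p9 ∨ ¬p2 ∨ ¬p5) — ¬p5 is true.
  22. (¬p3 ∨ p1 ∨ ¬p6) — p1 is true.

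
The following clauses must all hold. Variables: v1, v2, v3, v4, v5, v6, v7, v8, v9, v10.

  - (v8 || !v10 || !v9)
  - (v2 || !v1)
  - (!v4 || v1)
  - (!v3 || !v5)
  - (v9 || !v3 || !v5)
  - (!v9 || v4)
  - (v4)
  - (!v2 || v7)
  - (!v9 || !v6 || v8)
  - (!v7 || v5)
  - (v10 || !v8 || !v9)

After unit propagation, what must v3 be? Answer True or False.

False

Unit clause (v4) sets v4 = True.
(v1 || !v4): since v4 = True, the clause reduces to (v1). v1 = True.
(v2 || !v1) with v1 = True leaves only v2, so v2 = True.
In (!v2 || v7), !v2 is now false; v7 must hold, so v7 = True.
From (v5 || !v7) and v7 = True: v5 = True.
From (!v3 || !v5) and v5 = True: v3 = False.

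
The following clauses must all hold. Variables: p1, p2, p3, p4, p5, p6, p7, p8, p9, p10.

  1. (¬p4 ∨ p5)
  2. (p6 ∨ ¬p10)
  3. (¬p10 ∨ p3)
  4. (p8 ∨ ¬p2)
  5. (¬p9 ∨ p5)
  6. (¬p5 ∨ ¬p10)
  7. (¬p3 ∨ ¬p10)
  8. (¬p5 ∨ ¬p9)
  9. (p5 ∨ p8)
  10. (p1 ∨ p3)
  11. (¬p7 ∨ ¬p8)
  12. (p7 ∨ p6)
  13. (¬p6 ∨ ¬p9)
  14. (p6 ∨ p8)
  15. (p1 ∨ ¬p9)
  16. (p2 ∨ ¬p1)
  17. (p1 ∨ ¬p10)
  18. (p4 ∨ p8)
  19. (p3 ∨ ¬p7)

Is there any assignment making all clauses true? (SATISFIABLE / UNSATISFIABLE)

SATISFIABLE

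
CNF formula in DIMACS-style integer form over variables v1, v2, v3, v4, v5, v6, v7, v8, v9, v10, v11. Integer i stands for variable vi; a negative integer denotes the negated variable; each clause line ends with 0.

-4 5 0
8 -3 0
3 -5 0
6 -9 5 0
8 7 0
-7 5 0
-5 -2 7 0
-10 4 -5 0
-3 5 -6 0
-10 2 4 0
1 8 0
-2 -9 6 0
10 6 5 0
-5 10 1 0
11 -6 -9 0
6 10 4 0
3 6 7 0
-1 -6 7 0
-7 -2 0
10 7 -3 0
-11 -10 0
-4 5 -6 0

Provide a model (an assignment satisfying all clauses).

v1=False  v2=False  v3=True  v4=True  v5=True  v6=True  v7=True  v8=True  v9=False  v10=True  v11=False

Pure literal: v8 appears only positively; assign v8 = True.
v9 occurs only negated in the remaining clauses — set v9 = False.
Branch on v1: take v1 = False.
The remaining clauses are satisfied by v2 = False, v3 = True, v4 = True, v5 = True, v6 = True, v7 = True, v10 = True, v11 = False.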